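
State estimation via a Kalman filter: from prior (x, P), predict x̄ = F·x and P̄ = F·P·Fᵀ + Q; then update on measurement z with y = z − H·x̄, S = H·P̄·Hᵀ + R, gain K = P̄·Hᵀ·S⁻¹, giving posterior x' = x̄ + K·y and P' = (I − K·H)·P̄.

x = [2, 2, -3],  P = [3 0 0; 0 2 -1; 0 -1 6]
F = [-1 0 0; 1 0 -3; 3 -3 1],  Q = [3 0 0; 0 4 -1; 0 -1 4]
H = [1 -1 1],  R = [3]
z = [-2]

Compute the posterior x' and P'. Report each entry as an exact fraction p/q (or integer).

x̄ = F·x = [-2, 11, -3]
P̄ = F·P·Fᵀ + Q = [6 -3 -9; -3 61 -19; -9 -19 61]
y = z − H·x̄ = [14]
S = H·P̄·Hᵀ + R = [157]
K = P̄·Hᵀ·S⁻¹ = [0; -83/157; 71/157]
x' = x̄ + K·y = [-2, 565/157, 523/157]
P' = (I − K·H)·P̄ = [6 -3 -9; -3 2688/157 2910/157; -9 2910/157 4536/157]

x' = [-2, 565/157, 523/157]
P' = [6 -3 -9; -3 2688/157 2910/157; -9 2910/157 4536/157]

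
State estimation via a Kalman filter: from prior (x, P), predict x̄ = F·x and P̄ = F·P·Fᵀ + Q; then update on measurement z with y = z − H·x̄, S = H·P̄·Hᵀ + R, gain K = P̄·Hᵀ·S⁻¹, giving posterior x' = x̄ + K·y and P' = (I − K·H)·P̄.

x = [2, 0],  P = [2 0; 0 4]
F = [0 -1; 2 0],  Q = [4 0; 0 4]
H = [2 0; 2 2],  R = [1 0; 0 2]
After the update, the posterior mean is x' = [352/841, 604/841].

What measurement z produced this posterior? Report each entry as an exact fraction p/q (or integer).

x̄ = F·x = [0, 4]
P̄ = F·P·Fᵀ + Q = [8 0; 0 12]
S = H·P̄·Hᵀ + R = [33 32; 32 82]
K = P̄·Hᵀ·S⁻¹ = [400/841 8/841; -384/841 396/841]
x' − x̄ = [352/841, -2760/841] = K·y
y = (KᵀK)⁻¹·Kᵀ·(x' − x̄) = [1, -6]
z = y + H·x̄ = [1, -6] + [0, 8] = [1, 2]

z = [1, 2]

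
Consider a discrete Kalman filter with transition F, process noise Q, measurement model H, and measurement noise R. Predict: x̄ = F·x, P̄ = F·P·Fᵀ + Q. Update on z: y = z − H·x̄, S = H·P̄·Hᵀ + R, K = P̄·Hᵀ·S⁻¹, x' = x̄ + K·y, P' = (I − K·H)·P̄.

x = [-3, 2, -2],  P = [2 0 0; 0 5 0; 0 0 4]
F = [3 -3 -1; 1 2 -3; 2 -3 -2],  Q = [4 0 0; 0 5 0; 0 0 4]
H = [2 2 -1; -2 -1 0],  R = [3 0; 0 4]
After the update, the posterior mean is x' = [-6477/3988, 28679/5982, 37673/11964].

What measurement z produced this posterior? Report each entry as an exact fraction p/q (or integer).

z = [3, -2]

x̄ = F·x = [-13, 7, -8]
P̄ = F·P·Fᵀ + Q = [71 -12 65; -12 63 -2; 65 -2 73]
S = H·P̄·Hᵀ + R = [264 -210; -210 303]
K = P̄·Hᵀ·S⁻¹ = [-1249/3988 -3865/5982; 3887/5982 962/2991; -3607/11964 -1259/1994]
x' − x̄ = [45367/3988, -13195/5982, 133385/11964] = K·y
y = (KᵀK)⁻¹·Kᵀ·(x' − x̄) = [7, -21]
z = y + H·x̄ = [7, -21] + [-4, 19] = [3, -2]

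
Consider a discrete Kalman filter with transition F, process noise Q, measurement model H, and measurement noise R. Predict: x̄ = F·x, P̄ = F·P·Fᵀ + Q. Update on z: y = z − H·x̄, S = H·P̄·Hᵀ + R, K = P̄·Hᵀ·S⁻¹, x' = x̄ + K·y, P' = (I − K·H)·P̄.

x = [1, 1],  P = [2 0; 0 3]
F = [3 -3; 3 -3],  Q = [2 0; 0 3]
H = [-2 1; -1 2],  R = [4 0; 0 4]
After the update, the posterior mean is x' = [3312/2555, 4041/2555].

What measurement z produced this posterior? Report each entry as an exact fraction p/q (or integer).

x̄ = F·x = [0, 0]
P̄ = F·P·Fᵀ + Q = [47 45; 45 48]
S = H·P̄·Hᵀ + R = [60 -35; -35 63]
K = P̄·Hᵀ·S⁻¹ = [-226/365 173/511; -123/365 318/511]
x' − x̄ = [3312/2555, 4041/2555] = K·y
y = (KᵀK)⁻¹·Kᵀ·(x' − x̄) = [-1, 2]
z = y + H·x̄ = [-1, 2] + [0, 0] = [-1, 2]

z = [-1, 2]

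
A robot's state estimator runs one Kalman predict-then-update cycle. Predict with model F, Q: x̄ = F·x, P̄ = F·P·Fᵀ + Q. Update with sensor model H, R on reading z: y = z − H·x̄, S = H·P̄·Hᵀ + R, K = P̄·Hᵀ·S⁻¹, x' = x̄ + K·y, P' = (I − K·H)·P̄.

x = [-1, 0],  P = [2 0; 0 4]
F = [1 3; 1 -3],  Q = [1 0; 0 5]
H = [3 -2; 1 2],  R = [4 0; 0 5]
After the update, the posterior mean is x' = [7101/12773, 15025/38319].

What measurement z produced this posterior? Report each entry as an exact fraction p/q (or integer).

x̄ = F·x = [-1, -1]
P̄ = F·P·Fᵀ + Q = [39 -34; -34 43]
S = H·P̄·Hᵀ + R = [935 -191; -191 80]
K = P̄·Hᵀ·S⁻¹ = [3087/12773 2740/12773; -5108/38319 12712/38319]
x' − x̄ = [19874/12773, 53344/38319] = K·y
y = (KᵀK)⁻¹·Kᵀ·(x' − x̄) = [2, 5]
z = y + H·x̄ = [2, 5] + [-1, -3] = [1, 2]

z = [1, 2]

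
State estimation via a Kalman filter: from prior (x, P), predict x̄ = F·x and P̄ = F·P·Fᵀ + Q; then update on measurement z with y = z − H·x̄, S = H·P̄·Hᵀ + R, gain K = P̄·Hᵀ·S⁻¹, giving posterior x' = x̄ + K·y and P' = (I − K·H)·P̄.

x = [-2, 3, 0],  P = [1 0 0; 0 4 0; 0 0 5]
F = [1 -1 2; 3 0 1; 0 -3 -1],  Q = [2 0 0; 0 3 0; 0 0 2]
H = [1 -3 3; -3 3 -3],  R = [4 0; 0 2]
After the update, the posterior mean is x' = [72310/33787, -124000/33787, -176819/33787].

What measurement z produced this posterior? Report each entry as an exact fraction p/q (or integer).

z = [-3, -2]

x̄ = F·x = [-5, -6, -9]
P̄ = F·P·Fᵀ + Q = [27 13 2; 13 17 -5; 2 -5 43]
S = H·P̄·Hᵀ + R = [595 -579; -579 677]
K = P̄·Hᵀ·S⁻¹ = [-15927/33787 -16017/33787; -10124/33787 -7311/33787; 5996/33787 -2358/33787]
x' − x̄ = [241245/33787, 78722/33787, 127264/33787] = K·y
y = (KᵀK)⁻¹·Kᵀ·(x' − x̄) = [11, -26]
z = y + H·x̄ = [11, -26] + [-14, 24] = [-3, -2]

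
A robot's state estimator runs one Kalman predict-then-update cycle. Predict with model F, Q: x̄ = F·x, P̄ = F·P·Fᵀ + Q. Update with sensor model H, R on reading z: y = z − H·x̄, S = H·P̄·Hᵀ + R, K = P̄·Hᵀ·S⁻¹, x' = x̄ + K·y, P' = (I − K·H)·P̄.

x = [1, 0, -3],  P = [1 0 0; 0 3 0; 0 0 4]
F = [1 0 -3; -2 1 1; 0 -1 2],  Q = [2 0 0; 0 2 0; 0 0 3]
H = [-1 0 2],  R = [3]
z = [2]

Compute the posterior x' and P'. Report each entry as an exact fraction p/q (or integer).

x' = [86/113, -277/113, 138/113]
P' = [1245/226 -538/113 246/113; -538/113 1181/113 -251/113; 246/113 -251/113 174/113]

x̄ = F·x = [10, -5, -6]
P̄ = F·P·Fᵀ + Q = [39 -14 -24; -14 13 5; -24 5 22]
y = z − H·x̄ = [24]
S = H·P̄·Hᵀ + R = [226]
K = P̄·Hᵀ·S⁻¹ = [-87/226; 12/113; 34/113]
x' = x̄ + K·y = [86/113, -277/113, 138/113]
P' = (I − K·H)·P̄ = [1245/226 -538/113 246/113; -538/113 1181/113 -251/113; 246/113 -251/113 174/113]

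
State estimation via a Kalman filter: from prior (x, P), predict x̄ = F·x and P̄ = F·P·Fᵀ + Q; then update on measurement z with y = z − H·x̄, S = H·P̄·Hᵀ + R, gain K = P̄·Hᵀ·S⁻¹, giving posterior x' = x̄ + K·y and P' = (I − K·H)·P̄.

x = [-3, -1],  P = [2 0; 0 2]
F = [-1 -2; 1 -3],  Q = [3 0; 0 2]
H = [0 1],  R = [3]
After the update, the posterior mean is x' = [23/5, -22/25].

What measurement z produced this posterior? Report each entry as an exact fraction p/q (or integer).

z = [-1]

x̄ = F·x = [5, 0]
P̄ = F·P·Fᵀ + Q = [13 10; 10 22]
S = H·P̄·Hᵀ + R = [25]
K = P̄·Hᵀ·S⁻¹ = [2/5; 22/25]
x' − x̄ = [-2/5, -22/25] = K·y
y = (KᵀK)⁻¹·Kᵀ·(x' − x̄) = [-1]
z = y + H·x̄ = [-1] + [0] = [-1]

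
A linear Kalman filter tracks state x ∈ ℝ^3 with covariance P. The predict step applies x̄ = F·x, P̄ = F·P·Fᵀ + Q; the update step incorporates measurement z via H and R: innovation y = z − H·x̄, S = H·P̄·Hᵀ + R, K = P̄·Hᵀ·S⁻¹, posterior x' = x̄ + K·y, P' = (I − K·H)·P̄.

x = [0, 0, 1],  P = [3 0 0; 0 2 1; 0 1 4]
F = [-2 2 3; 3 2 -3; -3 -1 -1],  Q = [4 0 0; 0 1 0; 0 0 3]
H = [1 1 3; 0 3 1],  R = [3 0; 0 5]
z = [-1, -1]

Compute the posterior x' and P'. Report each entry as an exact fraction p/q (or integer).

x' = [12721/30574, -14119/61148, -49507/122296]
P' = [456037/15287 48353/15287 -335193/30574; 48353/15287 32621/30574 -93531/61148; -335193/30574 -93531/61148 553021/122296]

x̄ = F·x = [3, -3, -1]
P̄ = F·P·Fᵀ + Q = [72 -46 -3; -46 60 -18; -3 -18 38]
y = z − H·x̄ = [2, 9]
S = H·P̄·Hᵀ + R = [259 -27; -27 475]
K = P̄·Hᵀ·S⁻¹ = [1067/30574 -9015/30574; -7313/61148 20439/61148; 43743/122296 -1633/122296]
x' = x̄ + K·y = [12721/30574, -14119/61148, -49507/122296]
P' = (I − K·H)·P̄ = [456037/15287 48353/15287 -335193/30574; 48353/15287 32621/30574 -93531/61148; -335193/30574 -93531/61148 553021/122296]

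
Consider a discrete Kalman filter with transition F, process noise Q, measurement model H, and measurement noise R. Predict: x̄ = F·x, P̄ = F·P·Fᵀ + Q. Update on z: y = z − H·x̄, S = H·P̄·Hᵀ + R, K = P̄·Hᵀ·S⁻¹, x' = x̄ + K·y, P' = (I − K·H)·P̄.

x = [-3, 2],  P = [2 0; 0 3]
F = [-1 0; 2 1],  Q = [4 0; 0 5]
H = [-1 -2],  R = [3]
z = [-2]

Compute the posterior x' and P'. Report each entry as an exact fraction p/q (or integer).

x̄ = F·x = [3, -4]
P̄ = F·P·Fᵀ + Q = [6 -4; -4 16]
y = z − H·x̄ = [-7]
S = H·P̄·Hᵀ + R = [57]
K = P̄·Hᵀ·S⁻¹ = [2/57; -28/57]
x' = x̄ + K·y = [157/57, -32/57]
P' = (I − K·H)·P̄ = [338/57 -172/57; -172/57 128/57]

x' = [157/57, -32/57]
P' = [338/57 -172/57; -172/57 128/57]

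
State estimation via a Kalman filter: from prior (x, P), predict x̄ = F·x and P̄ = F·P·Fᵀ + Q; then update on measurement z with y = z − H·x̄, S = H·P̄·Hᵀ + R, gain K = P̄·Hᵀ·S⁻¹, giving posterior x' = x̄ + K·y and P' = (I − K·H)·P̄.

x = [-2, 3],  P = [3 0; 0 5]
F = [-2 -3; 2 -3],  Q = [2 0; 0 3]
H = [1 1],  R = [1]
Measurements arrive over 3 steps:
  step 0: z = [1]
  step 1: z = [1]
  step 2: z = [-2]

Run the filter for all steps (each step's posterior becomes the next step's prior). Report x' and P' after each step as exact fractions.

step 0: x' = [409/93, -7/2], P' = [1255/93 -13; -13 27/2]
step 1: x' = [-14593/7626, 22529/7626], P' = [82039/15252 -19820/3813; -19820/3813 45871/7626]
step 2: x' = [-467027/282852, -29666/70713], P' = [1405003/282852 -336032/70713; -336032/70713 782417/141426]

step 0: x̄ = F·x = [-5, -13]
step 0: P̄ = F·P·Fᵀ + Q = [59 33; 33 60]
step 0: y = z − H·x̄ = [19]
step 0: S = H·P̄·Hᵀ + R = [186]
step 0: K = P̄·Hᵀ·S⁻¹ = [46/93; 1/2]
step 0: x' = x̄ + K·y = [409/93, -7/2]
step 0: P' = (I − K·H)·P̄ = [1255/93 -13; -13 27/2]
step 1: x̄ = F·x = [317/186, 3589/186]
step 1: P̄ = F·P·Fᵀ + Q = [3995/186 12559/186; 12559/186 62213/186]
step 1: y = z − H·x̄ = [-20]
step 1: S = H·P̄·Hᵀ + R = [492]
step 1: K = P̄·Hᵀ·S⁻¹ = [89/492; 67/82]
step 1: x' = x̄ + K·y = [-14593/7626, 22529/7626]
step 1: P' = (I − K·H)·P̄ = [82039/15252 -19820/3813; -19820/3813 45871/7626]
step 2: x̄ = F·x = [-38401/7626, -96773/7626]
step 2: P̄ = F·P·Fᵀ + Q = [116489/7626 248761/7626; 248761/7626 1075475/7626]
step 2: y = z − H·x̄ = [19987/1271]
step 2: S = H·P̄·Hᵀ + R = [282852/1271]
step 2: K = P̄·Hᵀ·S⁻¹ = [60875/282852; 110353/141426]
step 2: x' = x̄ + K·y = [-467027/282852, -29666/70713]
step 2: P' = (I − K·H)·P̄ = [1405003/282852 -336032/70713; -336032/70713 782417/141426]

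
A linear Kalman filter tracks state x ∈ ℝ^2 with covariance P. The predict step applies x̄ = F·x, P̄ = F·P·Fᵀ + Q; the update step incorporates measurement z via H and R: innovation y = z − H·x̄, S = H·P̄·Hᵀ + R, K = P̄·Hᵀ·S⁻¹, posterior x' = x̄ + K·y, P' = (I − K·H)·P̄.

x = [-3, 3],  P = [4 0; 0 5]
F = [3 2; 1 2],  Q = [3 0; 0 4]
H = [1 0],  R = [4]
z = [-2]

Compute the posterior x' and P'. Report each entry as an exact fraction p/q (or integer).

x' = [-130/63, 221/63]
P' = [236/63 128/63; 128/63 740/63]

x̄ = F·x = [-3, 3]
P̄ = F·P·Fᵀ + Q = [59 32; 32 28]
y = z − H·x̄ = [1]
S = H·P̄·Hᵀ + R = [63]
K = P̄·Hᵀ·S⁻¹ = [59/63; 32/63]
x' = x̄ + K·y = [-130/63, 221/63]
P' = (I − K·H)·P̄ = [236/63 128/63; 128/63 740/63]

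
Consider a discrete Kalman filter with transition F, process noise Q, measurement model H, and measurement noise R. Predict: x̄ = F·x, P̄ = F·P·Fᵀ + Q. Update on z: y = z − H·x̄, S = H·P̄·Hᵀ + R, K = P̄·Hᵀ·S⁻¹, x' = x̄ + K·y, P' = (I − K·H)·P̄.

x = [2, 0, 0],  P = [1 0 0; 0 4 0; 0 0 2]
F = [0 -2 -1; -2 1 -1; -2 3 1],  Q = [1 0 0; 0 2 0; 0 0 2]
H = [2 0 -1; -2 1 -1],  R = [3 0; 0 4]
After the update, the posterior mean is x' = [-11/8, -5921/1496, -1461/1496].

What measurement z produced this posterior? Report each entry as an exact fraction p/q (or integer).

x̄ = F·x = [0, -4, -4]
P̄ = F·P·Fᵀ + Q = [19 -6 -26; -6 12 14; -26 14 44]
S = H·P̄·Hᵀ + R = [227 -58; -58 28]
K = P̄·Hᵀ·S⁻¹ = [1/4 -1/8; -37/748 381/1496; -353/748 -287/1496]
x' − x̄ = [-11/8, 63/1496, 4523/1496] = K·y
y = (KᵀK)⁻¹·Kᵀ·(x' − x̄) = [-6, -1]
z = y + H·x̄ = [-6, -1] + [4, 0] = [-2, -1]

z = [-2, -1]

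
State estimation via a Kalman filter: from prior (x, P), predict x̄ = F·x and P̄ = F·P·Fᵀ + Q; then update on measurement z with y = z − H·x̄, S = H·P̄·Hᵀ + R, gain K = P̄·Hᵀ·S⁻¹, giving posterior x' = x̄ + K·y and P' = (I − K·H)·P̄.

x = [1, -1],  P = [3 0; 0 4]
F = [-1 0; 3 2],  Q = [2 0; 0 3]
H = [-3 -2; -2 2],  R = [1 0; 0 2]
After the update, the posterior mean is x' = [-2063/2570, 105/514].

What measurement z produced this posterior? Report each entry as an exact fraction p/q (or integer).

x̄ = F·x = [-1, 1]
P̄ = F·P·Fᵀ + Q = [5 -9; -9 46]
S = H·P̄·Hᵀ + R = [122 -136; -136 278]
K = P̄·Hᵀ·S⁻¹ = [-1487/7710 -752/3855; -311/1542 229/771]
x' − x̄ = [507/2570, -409/514] = K·y
y = (KᵀK)⁻¹·Kᵀ·(x' − x̄) = [1, -2]
z = y + H·x̄ = [1, -2] + [1, 4] = [2, 2]

z = [2, 2]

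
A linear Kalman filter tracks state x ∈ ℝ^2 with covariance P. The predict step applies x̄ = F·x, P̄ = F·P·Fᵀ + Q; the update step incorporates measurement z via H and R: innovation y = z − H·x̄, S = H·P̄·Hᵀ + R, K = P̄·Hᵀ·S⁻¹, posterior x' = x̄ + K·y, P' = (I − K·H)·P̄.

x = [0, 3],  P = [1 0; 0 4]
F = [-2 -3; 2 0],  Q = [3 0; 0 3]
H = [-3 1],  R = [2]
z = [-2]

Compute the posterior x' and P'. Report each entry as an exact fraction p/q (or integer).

x̄ = F·x = [-9, 0]
P̄ = F·P·Fᵀ + Q = [43 -4; -4 7]
y = z − H·x̄ = [-29]
S = H·P̄·Hᵀ + R = [420]
K = P̄·Hᵀ·S⁻¹ = [-19/60; 19/420]
x' = x̄ + K·y = [11/60, -551/420]
P' = (I − K·H)·P̄ = [53/60 121/60; 121/60 2579/420]

x' = [11/60, -551/420]
P' = [53/60 121/60; 121/60 2579/420]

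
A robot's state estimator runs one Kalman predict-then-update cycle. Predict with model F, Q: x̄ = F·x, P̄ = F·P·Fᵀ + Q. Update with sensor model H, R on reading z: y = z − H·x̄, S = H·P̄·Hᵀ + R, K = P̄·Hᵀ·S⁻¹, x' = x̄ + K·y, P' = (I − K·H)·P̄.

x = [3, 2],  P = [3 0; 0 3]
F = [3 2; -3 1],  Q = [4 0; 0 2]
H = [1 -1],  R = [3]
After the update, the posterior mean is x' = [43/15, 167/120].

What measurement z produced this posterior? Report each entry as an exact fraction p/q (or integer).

x̄ = F·x = [13, -7]
P̄ = F·P·Fᵀ + Q = [43 -21; -21 32]
S = H·P̄·Hᵀ + R = [120]
K = P̄·Hᵀ·S⁻¹ = [8/15; -53/120]
x' − x̄ = [-152/15, 1007/120] = K·y
y = (KᵀK)⁻¹·Kᵀ·(x' − x̄) = [-19]
z = y + H·x̄ = [-19] + [20] = [1]

z = [1]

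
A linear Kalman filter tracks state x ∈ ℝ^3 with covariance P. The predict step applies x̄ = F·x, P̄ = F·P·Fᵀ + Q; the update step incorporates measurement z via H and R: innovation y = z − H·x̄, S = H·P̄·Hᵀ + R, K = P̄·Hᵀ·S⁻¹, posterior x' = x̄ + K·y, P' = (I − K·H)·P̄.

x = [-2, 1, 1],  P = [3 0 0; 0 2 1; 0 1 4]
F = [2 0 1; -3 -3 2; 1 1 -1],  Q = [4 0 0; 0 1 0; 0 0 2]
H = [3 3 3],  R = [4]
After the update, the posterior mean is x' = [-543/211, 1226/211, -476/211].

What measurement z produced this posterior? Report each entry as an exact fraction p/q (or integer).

z = [3]

x̄ = F·x = [-3, 5, -2]
P̄ = F·P·Fᵀ + Q = [20 -13 3; -13 50 -18; 3 -18 9]
S = H·P̄·Hᵀ + R = [211]
K = P̄·Hᵀ·S⁻¹ = [30/211; 57/211; -18/211]
x' − x̄ = [90/211, 171/211, -54/211] = K·y
y = (KᵀK)⁻¹·Kᵀ·(x' − x̄) = [3]
z = y + H·x̄ = [3] + [0] = [3]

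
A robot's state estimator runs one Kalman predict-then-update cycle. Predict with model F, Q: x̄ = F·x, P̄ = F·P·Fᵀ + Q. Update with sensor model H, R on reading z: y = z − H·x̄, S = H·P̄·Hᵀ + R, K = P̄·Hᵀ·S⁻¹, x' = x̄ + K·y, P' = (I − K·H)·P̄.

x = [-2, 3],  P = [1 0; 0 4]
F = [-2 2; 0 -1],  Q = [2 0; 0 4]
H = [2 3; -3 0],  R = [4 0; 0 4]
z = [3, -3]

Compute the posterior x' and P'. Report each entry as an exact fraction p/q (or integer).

x' = [1493/1267, 271/1267]
P' = [548/1267 -352/1267; -352/1267 744/1267]

x̄ = F·x = [10, -3]
P̄ = F·P·Fᵀ + Q = [22 -8; -8 8]
y = z − H·x̄ = [-8, 27]
S = H·P̄·Hᵀ + R = [68 -60; -60 202]
K = P̄·Hᵀ·S⁻¹ = [10/1267 -411/1267; 382/1267 264/1267]
x' = x̄ + K·y = [1493/1267, 271/1267]
P' = (I − K·H)·P̄ = [548/1267 -352/1267; -352/1267 744/1267]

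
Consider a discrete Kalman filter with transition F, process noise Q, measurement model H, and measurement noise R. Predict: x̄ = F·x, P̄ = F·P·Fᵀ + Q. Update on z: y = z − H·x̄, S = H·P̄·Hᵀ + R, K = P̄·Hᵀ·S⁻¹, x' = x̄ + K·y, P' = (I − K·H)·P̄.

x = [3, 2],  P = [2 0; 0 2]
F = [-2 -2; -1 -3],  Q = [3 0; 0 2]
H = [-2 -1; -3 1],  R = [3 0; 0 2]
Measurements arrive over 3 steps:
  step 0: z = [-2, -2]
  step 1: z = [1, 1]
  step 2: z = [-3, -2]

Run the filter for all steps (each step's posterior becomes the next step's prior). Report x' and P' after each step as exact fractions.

step 0: x̄ = F·x = [-10, -9]
step 0: P̄ = F·P·Fᵀ + Q = [19 16; 16 22]
step 0: y = z − H·x̄ = [-31, -23]
step 0: S = H·P̄·Hᵀ + R = [165 108; 108 99]
step 0: K = P̄·Hᵀ·S⁻¹ = [-34/173 -311/1557; -94/173 514/1557]
step 0: x' = x̄ + K·y = [1069/1557, 391/1557]
step 0: P' = (I − K·H)·P̄ = [308/1557 302/1557; 302/1557 1934/1557]
step 1: x̄ = F·x = [-2920/1557, -2242/1557]
step 1: P̄ = F·P·Fᵀ + Q = [16055/1557 14636/1557; 14636/1557 22640/1557]
step 1: y = z − H·x̄ = [-725/173, -4961/1557]
step 1: S = H·P̄·Hᵀ + R = [16675/173 9814/173; 9814/173 82433/1557]
step 1: K = P̄·Hᵀ·S⁻¹ = [-572852/2934907 -579947/2934907; -1541904/2934907 894916/2934907]
step 1: x' = x̄ + K·y = [-1255589/2934907, -615810/2934907]
step 1: P' = (I − K·H)·P̄ = [575690/2934907 567176/2934907; 567176/2934907 3491360/2934907]
step 2: x̄ = F·x = [3742798/2934907, 3103019/2934907]
step 2: P̄ = F·P·Fᵀ + Q = [29610329/2934907 26636948/2934907; 26636948/2934907 41270800/2934907]
step 2: y = z − H·x̄ = [1783894/2934907, 2255561/2934907]
step 2: S = H·P̄·Hᵀ + R = [275064629/2934907 163028122/2934907; 163028122/2934907 153811887/2934907]
step 2: K = P̄·Hᵀ·S⁻¹ = [-1044851852/5359638677 -1059718757/5359638677; -2808499312/5359638677 1630353148/5359638677]
step 2: x' = x̄ + K·y = [5385478883/5359638677, 5212552409/5359638677]
step 2: P' = (I − K·H)·P̄ = [1050798614/5359638677 1032958328/5359638677; 1032958328/5359638677 6359581280/5359638677]

step 0: x' = [1069/1557, 391/1557], P' = [308/1557 302/1557; 302/1557 1934/1557]
step 1: x' = [-1255589/2934907, -615810/2934907], P' = [575690/2934907 567176/2934907; 567176/2934907 3491360/2934907]
step 2: x' = [5385478883/5359638677, 5212552409/5359638677], P' = [1050798614/5359638677 1032958328/5359638677; 1032958328/5359638677 6359581280/5359638677]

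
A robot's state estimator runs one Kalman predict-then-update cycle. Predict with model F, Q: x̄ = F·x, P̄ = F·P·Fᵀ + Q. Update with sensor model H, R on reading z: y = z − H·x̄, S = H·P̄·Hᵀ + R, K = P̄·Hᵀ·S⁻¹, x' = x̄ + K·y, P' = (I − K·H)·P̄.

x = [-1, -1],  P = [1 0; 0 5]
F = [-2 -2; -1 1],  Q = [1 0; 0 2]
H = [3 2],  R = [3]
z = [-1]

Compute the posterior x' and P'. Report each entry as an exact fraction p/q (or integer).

x' = [-111/164, 26/41]
P' = [619/164 -210/41; -210/41 312/41]

x̄ = F·x = [4, 0]
P̄ = F·P·Fᵀ + Q = [25 -8; -8 8]
y = z − H·x̄ = [-13]
S = H·P̄·Hᵀ + R = [164]
K = P̄·Hᵀ·S⁻¹ = [59/164; -2/41]
x' = x̄ + K·y = [-111/164, 26/41]
P' = (I − K·H)·P̄ = [619/164 -210/41; -210/41 312/41]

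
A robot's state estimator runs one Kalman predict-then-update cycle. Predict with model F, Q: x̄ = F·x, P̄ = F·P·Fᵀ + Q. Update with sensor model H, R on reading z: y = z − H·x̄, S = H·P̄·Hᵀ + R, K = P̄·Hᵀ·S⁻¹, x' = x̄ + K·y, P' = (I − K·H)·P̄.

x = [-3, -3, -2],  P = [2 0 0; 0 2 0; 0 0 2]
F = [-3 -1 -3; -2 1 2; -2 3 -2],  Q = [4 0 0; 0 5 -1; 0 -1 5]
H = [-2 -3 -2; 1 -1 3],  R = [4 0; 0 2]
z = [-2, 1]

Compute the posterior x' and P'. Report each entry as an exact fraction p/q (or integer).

x' = [1106745/88012, -183251/44006, -230713/44006]
P' = [886673/44006 -160111/22003 -199357/22003; -160111/22003 65694/22003 72010/22003; -199357/22003 72010/22003 93622/22003]

x̄ = F·x = [18, -1, 1]
P̄ = F·P·Fᵀ + Q = [42 -2 18; -2 23 5; 18 5 39]
y = z − H·x̄ = [33, -21]
S = H·P̄·Hᵀ + R = [715 -426; -426 500]
K = P̄·Hᵀ·S⁻¹ = [-3813/44006 10753/88012; -5220/22003 -9775/44006; -1140/22003 9499/44006]
x' = x̄ + K·y = [1106745/88012, -183251/44006, -230713/44006]
P' = (I − K·H)·P̄ = [886673/44006 -160111/22003 -199357/22003; -160111/22003 65694/22003 72010/22003; -199357/22003 72010/22003 93622/22003]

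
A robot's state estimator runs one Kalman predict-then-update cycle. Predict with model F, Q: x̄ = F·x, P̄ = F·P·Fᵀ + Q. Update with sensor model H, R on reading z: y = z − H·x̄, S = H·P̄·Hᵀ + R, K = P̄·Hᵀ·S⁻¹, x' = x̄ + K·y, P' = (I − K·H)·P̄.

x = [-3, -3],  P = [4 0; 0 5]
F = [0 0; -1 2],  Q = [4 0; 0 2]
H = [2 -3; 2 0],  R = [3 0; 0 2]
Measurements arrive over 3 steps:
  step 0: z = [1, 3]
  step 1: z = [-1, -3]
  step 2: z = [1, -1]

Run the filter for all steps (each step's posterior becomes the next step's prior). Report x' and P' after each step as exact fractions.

step 0: x̄ = F·x = [0, -3]
step 0: P̄ = F·P·Fᵀ + Q = [4 0; 0 26]
step 0: y = z − H·x̄ = [-8, 3]
step 0: S = H·P̄·Hᵀ + R = [253 16; 16 18]
step 0: K = P̄·Hᵀ·S⁻¹ = [8/2149 948/2149; -702/2149 624/2149]
step 0: x' = x̄ + K·y = [2780/2149, 1041/2149]
step 0: P' = (I − K·H)·P̄ = [948/2149 624/2149; 624/2149 1118/2149]
step 1: x̄ = F·x = [0, -698/2149]
step 1: P̄ = F·P·Fᵀ + Q = [4 0; 0 7222/2149]
step 1: y = z − H·x̄ = [-4243/2149, -3]
step 1: S = H·P̄·Hᵀ + R = [105829/2149 16; 16 18]
step 1: K = P̄·Hᵀ·S⁻¹ = [17192/677389 285780/677389; -194994/677389 173328/677389]
step 1: x' = x̄ + K·y = [-891284/677389, -355004/677389]
step 1: P' = (I − K·H)·P̄ = [285780/677389 173328/677389; 173328/677389 310546/677389]
step 2: x̄ = F·x = [0, 181276/677389]
step 2: P̄ = F·P·Fᵀ + Q = [4 0; 0 2189430/677389]
step 2: y = z − H·x̄ = [1221217/677389, -1]
step 2: S = H·P̄·Hᵀ + R = [32575261/677389 16; 16 18]
step 2: K = P̄·Hᵀ·S⁻¹ = [5419112/206471557 86948148/206471557; -59114610/206471557 52546320/206471557]
step 2: x' = x̄ + K·y = [-77178412/206471557, -103866062/206471557]
step 2: P' = (I − K·H)·P̄ = [86948148/206471557 52546320/206471557; 52546320/206471557 94145490/206471557]

step 0: x' = [2780/2149, 1041/2149], P' = [948/2149 624/2149; 624/2149 1118/2149]
step 1: x' = [-891284/677389, -355004/677389], P' = [285780/677389 173328/677389; 173328/677389 310546/677389]
step 2: x' = [-77178412/206471557, -103866062/206471557], P' = [86948148/206471557 52546320/206471557; 52546320/206471557 94145490/206471557]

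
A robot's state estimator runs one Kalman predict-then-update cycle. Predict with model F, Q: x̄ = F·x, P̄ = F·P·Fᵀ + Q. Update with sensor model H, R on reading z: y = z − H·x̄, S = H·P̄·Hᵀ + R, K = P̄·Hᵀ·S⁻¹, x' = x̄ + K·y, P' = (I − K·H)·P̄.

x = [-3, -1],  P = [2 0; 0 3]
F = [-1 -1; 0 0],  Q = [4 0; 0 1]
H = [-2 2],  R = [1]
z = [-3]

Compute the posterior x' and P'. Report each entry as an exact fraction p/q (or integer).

x̄ = F·x = [4, 0]
P̄ = F·P·Fᵀ + Q = [9 0; 0 1]
y = z − H·x̄ = [5]
S = H·P̄·Hᵀ + R = [41]
K = P̄·Hᵀ·S⁻¹ = [-18/41; 2/41]
x' = x̄ + K·y = [74/41, 10/41]
P' = (I − K·H)·P̄ = [45/41 36/41; 36/41 37/41]

x' = [74/41, 10/41]
P' = [45/41 36/41; 36/41 37/41]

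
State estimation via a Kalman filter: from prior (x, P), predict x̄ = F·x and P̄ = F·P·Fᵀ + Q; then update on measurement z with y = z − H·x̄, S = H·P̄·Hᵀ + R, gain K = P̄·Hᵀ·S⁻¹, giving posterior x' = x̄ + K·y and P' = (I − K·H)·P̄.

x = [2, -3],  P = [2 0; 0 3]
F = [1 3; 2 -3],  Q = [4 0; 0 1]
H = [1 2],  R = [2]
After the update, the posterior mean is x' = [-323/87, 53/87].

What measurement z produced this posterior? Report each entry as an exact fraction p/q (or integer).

z = [-3]

x̄ = F·x = [-7, 13]
P̄ = F·P·Fᵀ + Q = [33 -23; -23 36]
S = H·P̄·Hᵀ + R = [87]
K = P̄·Hᵀ·S⁻¹ = [-13/87; 49/87]
x' − x̄ = [286/87, -1078/87] = K·y
y = (KᵀK)⁻¹·Kᵀ·(x' − x̄) = [-22]
z = y + H·x̄ = [-22] + [19] = [-3]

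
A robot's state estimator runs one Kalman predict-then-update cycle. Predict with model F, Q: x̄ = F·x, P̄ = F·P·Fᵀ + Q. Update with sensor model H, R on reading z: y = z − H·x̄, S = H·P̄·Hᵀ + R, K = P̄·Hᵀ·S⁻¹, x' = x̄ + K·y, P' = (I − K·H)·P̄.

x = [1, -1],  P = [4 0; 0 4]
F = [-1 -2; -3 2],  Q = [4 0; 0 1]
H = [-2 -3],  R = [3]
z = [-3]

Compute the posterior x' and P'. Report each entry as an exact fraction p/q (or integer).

x̄ = F·x = [1, -5]
P̄ = F·P·Fᵀ + Q = [24 -4; -4 53]
y = z − H·x̄ = [-16]
S = H·P̄·Hᵀ + R = [528]
K = P̄·Hᵀ·S⁻¹ = [-3/44; -151/528]
x' = x̄ + K·y = [23/11, -14/33]
P' = (I − K·H)·P̄ = [237/11 -629/44; -629/44 5183/528]

x' = [23/11, -14/33]
P' = [237/11 -629/44; -629/44 5183/528]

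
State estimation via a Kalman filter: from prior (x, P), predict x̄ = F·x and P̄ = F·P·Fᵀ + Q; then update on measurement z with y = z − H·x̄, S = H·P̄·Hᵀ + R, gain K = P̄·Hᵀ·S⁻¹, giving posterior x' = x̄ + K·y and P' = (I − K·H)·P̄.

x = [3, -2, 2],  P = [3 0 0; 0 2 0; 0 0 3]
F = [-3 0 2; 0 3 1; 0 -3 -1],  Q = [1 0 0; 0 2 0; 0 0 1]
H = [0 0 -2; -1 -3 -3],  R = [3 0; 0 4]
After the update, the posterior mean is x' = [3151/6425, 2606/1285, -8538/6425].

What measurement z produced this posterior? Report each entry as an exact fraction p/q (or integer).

x̄ = F·x = [-5, -4, 4]
P̄ = F·P·Fᵀ + Q = [40 6 -6; 6 23 -21; -6 -21 22]
S = H·P̄·Hᵀ + R = [91 -6; -6 71]
K = P̄·Hᵀ·S⁻¹ = [612/6425 -3568/6425; 582/1285 -168/1285; -3106/6425 9/6425]
x' − x̄ = [35276/6425, 7746/1285, -34238/6425] = K·y
y = (KᵀK)⁻¹·Kᵀ·(x' − x̄) = [11, -8]
z = y + H·x̄ = [11, -8] + [-8, 5] = [3, -3]

z = [3, -3]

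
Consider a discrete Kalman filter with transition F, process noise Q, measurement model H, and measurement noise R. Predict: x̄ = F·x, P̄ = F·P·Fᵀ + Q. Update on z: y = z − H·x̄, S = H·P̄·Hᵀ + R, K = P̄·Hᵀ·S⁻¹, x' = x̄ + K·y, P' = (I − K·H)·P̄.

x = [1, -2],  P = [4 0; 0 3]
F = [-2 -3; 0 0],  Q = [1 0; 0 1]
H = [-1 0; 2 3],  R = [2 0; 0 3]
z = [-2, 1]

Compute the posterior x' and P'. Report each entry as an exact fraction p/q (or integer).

x' = [166/113, -219/452]
P' = [132/113 -66/113; -66/113 245/452]

x̄ = F·x = [4, 0]
P̄ = F·P·Fᵀ + Q = [44 0; 0 1]
y = z − H·x̄ = [2, -7]
S = H·P̄·Hᵀ + R = [46 -88; -88 188]
K = P̄·Hᵀ·S⁻¹ = [-66/113 22/113; 33/113 69/452]
x' = x̄ + K·y = [166/113, -219/452]
P' = (I − K·H)·P̄ = [132/113 -66/113; -66/113 245/452]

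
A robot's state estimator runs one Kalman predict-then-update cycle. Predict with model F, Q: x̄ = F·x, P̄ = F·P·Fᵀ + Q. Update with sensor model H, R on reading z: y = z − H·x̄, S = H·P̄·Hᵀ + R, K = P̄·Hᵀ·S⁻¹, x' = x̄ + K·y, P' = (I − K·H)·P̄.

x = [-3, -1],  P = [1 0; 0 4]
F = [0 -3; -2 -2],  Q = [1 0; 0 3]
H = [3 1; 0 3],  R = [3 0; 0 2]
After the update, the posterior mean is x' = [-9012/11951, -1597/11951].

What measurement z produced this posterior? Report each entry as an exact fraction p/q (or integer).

z = [-2, -1]

x̄ = F·x = [3, 8]
P̄ = F·P·Fᵀ + Q = [37 24; 24 23]
S = H·P̄·Hᵀ + R = [503 285; 285 209]
K = P̄·Hᵀ·S⁻¹ = [405/1258 -2259/23902; 5/629 3816/11951]
x' − x̄ = [-44865/11951, -97205/11951] = K·y
y = (KᵀK)⁻¹·Kᵀ·(x' − x̄) = [-19, -25]
z = y + H·x̄ = [-19, -25] + [17, 24] = [-2, -1]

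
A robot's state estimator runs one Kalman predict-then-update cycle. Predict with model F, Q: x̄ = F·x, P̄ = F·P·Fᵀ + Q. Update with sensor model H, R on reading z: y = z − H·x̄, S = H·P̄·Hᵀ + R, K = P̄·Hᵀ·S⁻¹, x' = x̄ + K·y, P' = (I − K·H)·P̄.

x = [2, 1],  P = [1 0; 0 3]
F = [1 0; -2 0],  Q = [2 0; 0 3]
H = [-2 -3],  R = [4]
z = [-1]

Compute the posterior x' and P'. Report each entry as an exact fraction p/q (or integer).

x̄ = F·x = [2, -4]
P̄ = F·P·Fᵀ + Q = [3 -2; -2 7]
y = z − H·x̄ = [-9]
S = H·P̄·Hᵀ + R = [55]
K = P̄·Hᵀ·S⁻¹ = [0; -17/55]
x' = x̄ + K·y = [2, -67/55]
P' = (I − K·H)·P̄ = [3 -2; -2 96/55]

x' = [2, -67/55]
P' = [3 -2; -2 96/55]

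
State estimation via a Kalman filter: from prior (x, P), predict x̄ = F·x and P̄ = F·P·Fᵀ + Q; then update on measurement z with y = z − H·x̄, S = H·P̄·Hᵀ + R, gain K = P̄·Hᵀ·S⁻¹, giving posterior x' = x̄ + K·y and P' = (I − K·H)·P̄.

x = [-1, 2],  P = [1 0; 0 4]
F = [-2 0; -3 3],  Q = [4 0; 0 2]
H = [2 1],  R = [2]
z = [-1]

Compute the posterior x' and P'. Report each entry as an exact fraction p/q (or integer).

x' = [-14/15, 17/15]
P' = [356/105 -668/105; -668/105 1454/105]

x̄ = F·x = [2, 9]
P̄ = F·P·Fᵀ + Q = [8 6; 6 47]
y = z − H·x̄ = [-14]
S = H·P̄·Hᵀ + R = [105]
K = P̄·Hᵀ·S⁻¹ = [22/105; 59/105]
x' = x̄ + K·y = [-14/15, 17/15]
P' = (I − K·H)·P̄ = [356/105 -668/105; -668/105 1454/105]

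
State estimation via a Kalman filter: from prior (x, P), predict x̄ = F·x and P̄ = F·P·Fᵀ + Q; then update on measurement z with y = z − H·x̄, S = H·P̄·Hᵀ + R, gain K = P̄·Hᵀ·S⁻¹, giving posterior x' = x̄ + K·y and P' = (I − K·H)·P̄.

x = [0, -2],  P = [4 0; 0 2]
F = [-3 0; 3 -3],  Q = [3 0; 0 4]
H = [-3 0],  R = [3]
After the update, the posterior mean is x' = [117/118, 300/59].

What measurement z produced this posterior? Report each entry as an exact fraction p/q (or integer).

x̄ = F·x = [0, 6]
P̄ = F·P·Fᵀ + Q = [39 -36; -36 58]
S = H·P̄·Hᵀ + R = [354]
K = P̄·Hᵀ·S⁻¹ = [-39/118; 18/59]
x' − x̄ = [117/118, -54/59] = K·y
y = (KᵀK)⁻¹·Kᵀ·(x' − x̄) = [-3]
z = y + H·x̄ = [-3] + [0] = [-3]

z = [-3]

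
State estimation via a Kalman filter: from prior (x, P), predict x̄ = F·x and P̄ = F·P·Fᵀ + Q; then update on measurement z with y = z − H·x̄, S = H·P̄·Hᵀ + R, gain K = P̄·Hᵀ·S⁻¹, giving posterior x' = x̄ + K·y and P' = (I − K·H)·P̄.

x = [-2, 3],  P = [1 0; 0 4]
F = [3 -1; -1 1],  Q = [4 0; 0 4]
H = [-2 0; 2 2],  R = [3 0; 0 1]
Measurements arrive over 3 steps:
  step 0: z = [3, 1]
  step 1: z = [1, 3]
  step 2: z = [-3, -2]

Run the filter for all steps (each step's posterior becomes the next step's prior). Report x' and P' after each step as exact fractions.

step 0: x̄ = F·x = [-9, 5]
step 0: P̄ = F·P·Fᵀ + Q = [17 -7; -7 9]
step 0: y = z − H·x̄ = [-15, 9]
step 0: S = H·P̄·Hᵀ + R = [71 -40; -40 49]
step 0: K = P̄·Hᵀ·S⁻¹ = [-866/1879 60/1879; 846/1879 844/1879]
step 0: x' = x̄ + K·y = [-3381/1879, 4301/1879]
step 0: P' = (I − K·H)·P̄ = [1299/1879 -1269/1879; -1269/1879 1691/1879]
step 1: x̄ = F·x = [-14444/1879, 7682/1879]
step 1: P̄ = F·P·Fᵀ + Q = [28512/1879 -10664/1879; -10664/1879 13044/1879]
step 1: y = z − H·x̄ = [-27009/1879, 19161/1879]
step 1: S = H·P̄·Hᵀ + R = [119685/1879 -71392/1879; -71392/1879 82791/1879]
step 1: K = P̄·Hᵀ·S⁻¹ = [-1156288/2560949 107088/2560949; 1120592/2560949 1113544/2560949]
step 1: x' = x̄ + K·y = [-1973524/2560949, 5717806/2560949]
step 1: P' = (I − K·H)·P̄ = [1734432/2560949 -1680888/2560949; -1680888/2560949 2237660/2560949]
step 2: x̄ = F·x = [-11638378/2560949, 7691330/2560949]
step 2: P̄ = F·P·Fᵀ + Q = [38176672/2560949 -14164508/2560949; -14164508/2560949 17577664/2560949]
step 2: y = z − H·x̄ = [-30959603/2560949, 2772198/2560949]
step 2: S = H·P̄·Hᵀ + R = [160389535/2560949 -96048656/2560949; -96048656/2560949 112262229/2560949]
step 2: K = P̄·Hᵀ·S⁻¹ = [-1545881792/3428550271 144072984/3428550271; 1497857464/3428550271 1490007384/3428550271]
step 2: x' = x̄ + K·y = [3263056530/3428550271, -6197845170/3428550271]
step 2: P' = (I − K·H)·P̄ = [2318822688/3428550271 -2246786196/3428550271; -2246786196/3428550271 2991789888/3428550271]

step 0: x' = [-3381/1879, 4301/1879], P' = [1299/1879 -1269/1879; -1269/1879 1691/1879]
step 1: x' = [-1973524/2560949, 5717806/2560949], P' = [1734432/2560949 -1680888/2560949; -1680888/2560949 2237660/2560949]
step 2: x' = [3263056530/3428550271, -6197845170/3428550271], P' = [2318822688/3428550271 -2246786196/3428550271; -2246786196/3428550271 2991789888/3428550271]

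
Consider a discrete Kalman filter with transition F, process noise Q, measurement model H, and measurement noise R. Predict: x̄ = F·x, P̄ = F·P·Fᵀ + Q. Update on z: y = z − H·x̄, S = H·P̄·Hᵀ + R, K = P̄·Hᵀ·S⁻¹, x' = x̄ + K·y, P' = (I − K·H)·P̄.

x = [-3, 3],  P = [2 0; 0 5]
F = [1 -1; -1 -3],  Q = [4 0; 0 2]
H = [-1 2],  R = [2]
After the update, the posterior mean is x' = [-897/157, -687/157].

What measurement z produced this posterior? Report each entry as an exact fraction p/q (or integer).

z = [-3]

x̄ = F·x = [-6, -6]
P̄ = F·P·Fᵀ + Q = [11 13; 13 49]
S = H·P̄·Hᵀ + R = [157]
K = P̄·Hᵀ·S⁻¹ = [15/157; 85/157]
x' − x̄ = [45/157, 255/157] = K·y
y = (KᵀK)⁻¹·Kᵀ·(x' − x̄) = [3]
z = y + H·x̄ = [3] + [-6] = [-3]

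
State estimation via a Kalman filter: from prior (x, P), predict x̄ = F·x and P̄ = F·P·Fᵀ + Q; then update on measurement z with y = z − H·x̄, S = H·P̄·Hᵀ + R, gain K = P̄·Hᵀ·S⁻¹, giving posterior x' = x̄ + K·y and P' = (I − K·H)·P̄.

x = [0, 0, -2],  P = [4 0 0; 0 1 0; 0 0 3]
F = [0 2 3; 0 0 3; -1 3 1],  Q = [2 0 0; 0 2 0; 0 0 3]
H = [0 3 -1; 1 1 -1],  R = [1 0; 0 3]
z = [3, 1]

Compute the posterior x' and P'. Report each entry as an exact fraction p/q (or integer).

x' = [-1395/1934, 999/1934, -2591/1934]
P' = [19947/1934 8025/1934 24255/1934; 8025/1934 4235/1934 12077/1934; 24255/1934 12077/1934 36191/1934]

x̄ = F·x = [-6, -6, -2]
P̄ = F·P·Fᵀ + Q = [33 27 15; 27 29 9; 15 9 19]
y = z − H·x̄ = [19, 11]
S = H·P̄·Hᵀ + R = [227 136; 136 90]
K = P̄·Hᵀ·S⁻¹ = [-90/967 1239/1934; 314/967 61/1934; 20/967 47/1934]
x' = x̄ + K·y = [-1395/1934, 999/1934, -2591/1934]
P' = (I − K·H)·P̄ = [19947/1934 8025/1934 24255/1934; 8025/1934 4235/1934 12077/1934; 24255/1934 12077/1934 36191/1934]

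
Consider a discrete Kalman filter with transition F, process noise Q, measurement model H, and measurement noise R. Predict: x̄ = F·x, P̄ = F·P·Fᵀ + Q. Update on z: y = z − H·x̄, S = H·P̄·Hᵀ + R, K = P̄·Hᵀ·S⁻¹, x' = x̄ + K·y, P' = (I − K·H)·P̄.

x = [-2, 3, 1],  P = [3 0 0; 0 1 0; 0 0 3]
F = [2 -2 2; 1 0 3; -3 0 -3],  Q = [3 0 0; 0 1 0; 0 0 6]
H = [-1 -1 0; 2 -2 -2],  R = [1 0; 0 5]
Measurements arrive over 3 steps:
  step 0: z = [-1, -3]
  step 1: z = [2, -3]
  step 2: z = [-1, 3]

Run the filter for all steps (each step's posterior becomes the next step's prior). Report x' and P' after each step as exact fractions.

step 0: x' = [-33886/12675, 3629/975, -19701/4225], P' = [23684/12675 -1501/975 13044/4225; -1501/975 164/75 -1116/325; 13044/4225 -1116/325 30012/4225]
step 1: x' = [-562354669/262805183, 35946266/262805183, -158067183/262805183], P' = [343232178/262805183 -236614835/262805183 515874288/262805183; -236614835/262805183 383686444/262805183 -572432214/262805183; 515874288/262805183 -572432214/262805183 1274240622/262805183]
step 2: x' = [2829564511867/3580834044411, 1409147005823/3580834044411, -796698553790/1193611348137], P' = [4601586073354/3580834044411 -3148244155807/3580834044411 2298291672892/1193611348137; -3148244155807/3580834044411 5148939222268/3580834044411 -2553510953650/1193611348137; 2298291672892/1193611348137 -2553510953650/1193611348137 1901956267654/397870449379]

step 0: x̄ = F·x = [-8, 1, 3]
step 0: P̄ = F·P·Fᵀ + Q = [31 24 -36; 24 31 -36; -36 -36 60]
step 0: y = z − H·x̄ = [-8, 21]
step 0: S = H·P̄·Hᵀ + R = [111 -144; -144 301]
step 0: K = P̄·Hᵀ·S⁻¹ = [-4171/12675 542/4225; -631/975 -38/325; 1464/4225 -984/4225]
step 0: x' = x̄ + K·y = [-33886/12675, 3629/975, -19701/4225]
step 0: P' = (I − K·H)·P̄ = [23684/12675 -1501/975 13044/4225; -1501/975 164/75 -1116/325; 13044/4225 -1116/325 30012/4225]
step 1: x̄ = F·x = [-7188/325, -42239/2535, 7153/325]
step 1: P̄ = F·P·Fᵀ + Q = [2803/25 6158/65 -3018/25; 6158/65 43259/507 -6928/65; -3018/25 -6928/65 3558/25]
step 1: y = z − H·x̄ = [-466177/12675, 658183/12675]
step 1: S = H·P̄·Hᵀ + R = [4916891/12675 -6441464/12675; -6441464/12675 9116231/12675]
step 1: K = P̄·Hᵀ·S⁻¹ = [-106617343/262805183 25589090/262805183; -147071609/262805183 -19147626/262805183; 56557926/262805183 -74373648/262805183]
step 1: x' = x̄ + K·y = [-562354669/262805183, 35946266/262805183, -158067183/262805183]
step 1: P' = (I − K·H)·P̄ = [343232178/262805183 -236614835/262805183 515874288/262805183; -236614835/262805183 383686444/262805183 -572432214/262805183; 515874288/262805183 -572432214/262805183 1274240622/262805183]
step 2: x̄ = F·x = [-1512736236/262805183, -1036556218/262805183, 2161265556/262805183]
step 2: P̄ = F·P·Fᵀ + Q = [19392423221/262805183 16366725346/262805183 -20749610550/262805183; 16366725346/262805183 15169448687/262805183 -18688353588/262805183; -20749610550/262805183 -18688353588/262805183 25419823482/262805183]
step 2: y = z − H·x̄ = [-2812097637/262805183, 6063306697/262805183]
step 2: S = H·P̄·Hᵀ + R = [67558127783/262805183 -87321877344/262805183; -87321877344/262805183 126797060403/262805183]
step 2: K = P̄·Hᵀ·S⁻¹ = [-12421725791/30605419183 341982084194/3580834044411; -17099957833/30605419183 -254660206850/3580834044411; 6544084122/30605419183 -341626470568/1193611348137]
step 2: x' = x̄ + K·y = [2829564511867/3580834044411, 1409147005823/3580834044411, -796698553790/1193611348137]
step 2: P' = (I − K·H)·P̄ = [4601586073354/3580834044411 -3148244155807/3580834044411 2298291672892/1193611348137; -3148244155807/3580834044411 5148939222268/3580834044411 -2553510953650/1193611348137; 2298291672892/1193611348137 -2553510953650/1193611348137 1901956267654/397870449379]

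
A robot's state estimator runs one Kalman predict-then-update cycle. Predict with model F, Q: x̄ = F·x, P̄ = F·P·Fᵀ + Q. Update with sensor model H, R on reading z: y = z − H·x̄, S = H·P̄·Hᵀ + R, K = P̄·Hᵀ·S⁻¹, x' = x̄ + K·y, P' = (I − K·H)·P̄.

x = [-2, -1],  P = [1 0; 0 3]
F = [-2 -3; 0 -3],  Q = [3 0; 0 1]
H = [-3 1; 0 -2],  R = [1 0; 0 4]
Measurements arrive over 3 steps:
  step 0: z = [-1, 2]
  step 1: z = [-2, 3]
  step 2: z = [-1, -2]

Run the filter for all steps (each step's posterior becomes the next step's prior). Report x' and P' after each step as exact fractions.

step 0: x̄ = F·x = [7, 3]
step 0: P̄ = F·P·Fᵀ + Q = [34 27; 27 28]
step 0: y = z − H·x̄ = [17, 8]
step 0: S = H·P̄·Hᵀ + R = [173 106; 106 116]
step 0: K = P̄·Hᵀ·S⁻¹ = [-31/92 -29/184; -53/2208 -2035/4416]
step 0: x' = x̄ + K·y = [1/92, -2417/2208]
step 0: P' = (I − K·H)·P̄ = [5/23 29/92; 29/92 2035/2208]
step 1: x̄ = F·x = [2401/736, 2417/736]
step 1: P̄ = F·P·Fᵀ + Q = [11737/736 7497/736; 7497/736 6841/736]
step 1: y = z − H·x̄ = [1657/368, 3521/368]
step 1: S = H·P̄·Hᵀ + R = [17057/184 7825/184; 7825/184 7577/184]
step 1: K = P̄·Hᵀ·S⁻¹ = [-41966/123207 -35227/246414; -15650/369621 -301393/739242]
step 1: x' = x̄ + K·y = [29629/82138, -66333/82138]
step 1: P' = (I − K·H)·P̄ = [8577/41069 35227/123207; 35227/123207 301393/369621]
step 2: x̄ = F·x = [19963/11734, 198999/82138]
step 2: P̄ = F·P·Fᵀ + Q = [85688/5867 53121/5867; 53121/5867 342462/41069]
step 2: y = z − H·x̄ = [69043/41069, 116861/41069]
step 2: S = H·P̄·Hᵀ + R = [3550793/41069 1546158/41069; 1546158/41069 1534124/41069]
step 2: K = P̄·Hᵀ·S⁻¹ = [-3166161/9303709 -1319142/9303709; -773079/18607418 -15056625/37214836]
step 2: x' = x̄ + K·y = [13503971/18607418, 44719227/37214836]
step 2: P' = (I − K·H)·P̄ = [1934815/9303709 2638284/9303709; 2638284/9303709 15056625/18607418]

step 0: x' = [1/92, -2417/2208], P' = [5/23 29/92; 29/92 2035/2208]
step 1: x' = [29629/82138, -66333/82138], P' = [8577/41069 35227/123207; 35227/123207 301393/369621]
step 2: x' = [13503971/18607418, 44719227/37214836], P' = [1934815/9303709 2638284/9303709; 2638284/9303709 15056625/18607418]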